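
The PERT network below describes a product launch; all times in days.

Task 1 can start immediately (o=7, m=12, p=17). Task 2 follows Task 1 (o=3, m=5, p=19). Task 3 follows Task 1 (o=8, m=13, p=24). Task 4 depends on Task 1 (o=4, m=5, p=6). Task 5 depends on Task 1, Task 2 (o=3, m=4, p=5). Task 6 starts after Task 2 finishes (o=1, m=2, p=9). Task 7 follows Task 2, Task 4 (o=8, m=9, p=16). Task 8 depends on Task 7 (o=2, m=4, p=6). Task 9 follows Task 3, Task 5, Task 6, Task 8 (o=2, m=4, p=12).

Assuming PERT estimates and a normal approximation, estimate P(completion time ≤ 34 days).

te_Task 1 = (7 + 4·12 + 17)/6 = 72/6 = 12; σ²_Task 1 = ((17−7)/6)² = 2.778
te_Task 2 = (3 + 4·5 + 19)/6 = 42/6 = 7; σ²_Task 2 = ((19−3)/6)² = 7.111
te_Task 3 = (8 + 4·13 + 24)/6 = 84/6 = 14; σ²_Task 3 = ((24−8)/6)² = 7.111
te_Task 4 = (4 + 4·5 + 6)/6 = 30/6 = 5; σ²_Task 4 = ((6−4)/6)² = 0.111
te_Task 5 = (3 + 4·4 + 5)/6 = 24/6 = 4; σ²_Task 5 = ((5−3)/6)² = 0.111
te_Task 6 = (1 + 4·2 + 9)/6 = 18/6 = 3; σ²_Task 6 = ((9−1)/6)² = 1.778
te_Task 7 = (8 + 4·9 + 16)/6 = 60/6 = 10; σ²_Task 7 = ((16−8)/6)² = 1.778
te_Task 8 = (2 + 4·4 + 6)/6 = 24/6 = 4; σ²_Task 8 = ((6−2)/6)² = 0.444
te_Task 9 = (2 + 4·4 + 12)/6 = 30/6 = 5; σ²_Task 9 = ((12−2)/6)² = 2.778

Forward pass:
ES_Task 1 = 0; EF_Task 1 = 12
ES_Task 2 = 12; EF_Task 2 = 12+7 = 19
ES_Task 3 = 12; EF_Task 3 = 12+14 = 26
ES_Task 4 = 12; EF_Task 4 = 12+5 = 17
ES_Task 5 = max(EF_Task 1=12, EF_Task 2=19) = 19; EF_Task 5 = 19+4 = 23
ES_Task 6 = 19; EF_Task 6 = 19+3 = 22
ES_Task 7 = max(EF_Task 2=19, EF_Task 4=17) = 19; EF_Task 7 = 19+10 = 29
ES_Task 8 = 29; EF_Task 8 = 29+4 = 33
ES_Task 9 = max(EF_Task 3=26, EF_Task 5=23, EF_Task 6=22, EF_Task 8=33) = 33; EF_Task 9 = 33+5 = 38
Expected project duration μ = 38 days. Critical path: Task 1 → Task 2 → Task 7 → Task 8 → Task 9.

Variance along critical path = 2.778 + 7.111 + 1.778 + 0.444 + 2.778 = 14.889; σ = √14.889 = 3.859 days.
Z = (34 − 38) / 3.859 = -1.037
P(T ≤ 34) = Φ(-1.037) ≈ 0.150

0.150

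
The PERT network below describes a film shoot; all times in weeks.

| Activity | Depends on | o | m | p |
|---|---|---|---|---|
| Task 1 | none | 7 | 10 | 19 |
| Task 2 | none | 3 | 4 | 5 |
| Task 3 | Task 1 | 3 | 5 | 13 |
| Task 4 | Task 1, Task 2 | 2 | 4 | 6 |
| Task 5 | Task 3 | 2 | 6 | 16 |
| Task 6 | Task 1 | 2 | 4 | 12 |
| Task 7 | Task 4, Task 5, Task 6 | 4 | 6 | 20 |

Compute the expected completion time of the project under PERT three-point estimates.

32 weeks

te_Task 1 = (7 + 4·10 + 19)/6 = 66/6 = 11
te_Task 2 = (3 + 4·4 + 5)/6 = 24/6 = 4
te_Task 3 = (3 + 4·5 + 13)/6 = 36/6 = 6
te_Task 4 = (2 + 4·4 + 6)/6 = 24/6 = 4
te_Task 5 = (2 + 4·6 + 16)/6 = 42/6 = 7
te_Task 6 = (2 + 4·4 + 12)/6 = 30/6 = 5
te_Task 7 = (4 + 4·6 + 20)/6 = 48/6 = 8

Forward pass:
ES_Task 1 = 0; EF_Task 1 = 11
ES_Task 2 = 0; EF_Task 2 = 4
ES_Task 3 = 11; EF_Task 3 = 11+6 = 17
ES_Task 4 = max(EF_Task 1=11, EF_Task 2=4) = 11; EF_Task 4 = 11+4 = 15
ES_Task 5 = 17; EF_Task 5 = 17+7 = 24
ES_Task 6 = 11; EF_Task 6 = 11+5 = 16
ES_Task 7 = max(EF_Task 4=15, EF_Task 5=24, EF_Task 6=16) = 24; EF_Task 7 = 24+8 = 32
Expected project duration μ = 32 weeks. Critical path: Task 1 → Task 3 → Task 5 → Task 7.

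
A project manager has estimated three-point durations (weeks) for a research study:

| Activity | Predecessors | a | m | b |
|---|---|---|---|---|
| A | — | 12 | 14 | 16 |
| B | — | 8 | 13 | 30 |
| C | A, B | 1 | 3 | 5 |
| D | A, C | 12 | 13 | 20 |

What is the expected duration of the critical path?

te_A = (12 + 4·14 + 16)/6 = 84/6 = 14
te_B = (8 + 4·13 + 30)/6 = 90/6 = 15
te_C = (1 + 4·3 + 5)/6 = 18/6 = 3
te_D = (12 + 4·13 + 20)/6 = 84/6 = 14

Forward pass:
ES_A = 0; EF_A = 14
ES_B = 0; EF_B = 15
ES_C = max(EF_A=14, EF_B=15) = 15; EF_C = 15+3 = 18
ES_D = max(EF_A=14, EF_C=18) = 18; EF_D = 18+14 = 32
Expected project duration μ = 32 weeks. Critical path: B → C → D.

32 weeks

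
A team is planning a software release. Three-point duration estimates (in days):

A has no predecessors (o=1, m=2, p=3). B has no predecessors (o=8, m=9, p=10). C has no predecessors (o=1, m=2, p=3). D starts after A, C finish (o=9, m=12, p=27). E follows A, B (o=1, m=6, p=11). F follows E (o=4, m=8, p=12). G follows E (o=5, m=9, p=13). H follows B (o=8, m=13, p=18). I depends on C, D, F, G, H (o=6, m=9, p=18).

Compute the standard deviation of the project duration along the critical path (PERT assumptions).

2.94 days

te_A = (1 + 4·2 + 3)/6 = 12/6 = 2; σ²_A = ((3−1)/6)² = 0.111
te_B = (8 + 4·9 + 10)/6 = 54/6 = 9; σ²_B = ((10−8)/6)² = 0.111
te_C = (1 + 4·2 + 3)/6 = 12/6 = 2; σ²_C = ((3−1)/6)² = 0.111
te_D = (9 + 4·12 + 27)/6 = 84/6 = 14; σ²_D = ((27−9)/6)² = 9.000
te_E = (1 + 4·6 + 11)/6 = 36/6 = 6; σ²_E = ((11−1)/6)² = 2.778
te_F = (4 + 4·8 + 12)/6 = 48/6 = 8; σ²_F = ((12−4)/6)² = 1.778
te_G = (5 + 4·9 + 13)/6 = 54/6 = 9; σ²_G = ((13−5)/6)² = 1.778
te_H = (8 + 4·13 + 18)/6 = 78/6 = 13; σ²_H = ((18−8)/6)² = 2.778
te_I = (6 + 4·9 + 18)/6 = 60/6 = 10; σ²_I = ((18−6)/6)² = 4.000

Forward pass:
ES_A = 0; EF_A = 2
ES_B = 0; EF_B = 9
ES_C = 0; EF_C = 2
ES_D = max(EF_A=2, EF_C=2) = 2; EF_D = 2+14 = 16
ES_E = max(EF_A=2, EF_B=9) = 9; EF_E = 9+6 = 15
ES_F = 15; EF_F = 15+8 = 23
ES_G = 15; EF_G = 15+9 = 24
ES_H = 9; EF_H = 9+13 = 22
ES_I = max(EF_C=2, EF_D=16, EF_F=23, EF_G=24, EF_H=22) = 24; EF_I = 24+10 = 34
Expected project duration μ = 34 days. Critical path: B → E → G → I.

Variance along critical path = 0.111 + 2.778 + 1.778 + 4.000 = 8.667
σ = √8.667 = 2.944 days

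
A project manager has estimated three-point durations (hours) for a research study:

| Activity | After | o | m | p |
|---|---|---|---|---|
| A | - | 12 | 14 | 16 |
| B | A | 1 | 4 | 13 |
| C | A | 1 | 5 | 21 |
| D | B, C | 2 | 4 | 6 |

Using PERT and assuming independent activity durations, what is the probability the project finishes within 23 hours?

te_A = (12 + 4·14 + 16)/6 = 84/6 = 14; σ²_A = ((16−12)/6)² = 0.444
te_B = (1 + 4·4 + 13)/6 = 30/6 = 5; σ²_B = ((13−1)/6)² = 4.000
te_C = (1 + 4·5 + 21)/6 = 42/6 = 7; σ²_C = ((21−1)/6)² = 11.111
te_D = (2 + 4·4 + 6)/6 = 24/6 = 4; σ²_D = ((6−2)/6)² = 0.444

Forward pass:
ES_A = 0; EF_A = 14
ES_B = 14; EF_B = 14+5 = 19
ES_C = 14; EF_C = 14+7 = 21
ES_D = max(EF_B=19, EF_C=21) = 21; EF_D = 21+4 = 25
Expected project duration μ = 25 hours. Critical path: A → C → D.

Variance along critical path = 0.444 + 11.111 + 0.444 = 12.000; σ = √12.000 = 3.464 hours.
Z = (23 − 25) / 3.464 = -0.577
P(T ≤ 23) = Φ(-0.577) ≈ 0.282

0.282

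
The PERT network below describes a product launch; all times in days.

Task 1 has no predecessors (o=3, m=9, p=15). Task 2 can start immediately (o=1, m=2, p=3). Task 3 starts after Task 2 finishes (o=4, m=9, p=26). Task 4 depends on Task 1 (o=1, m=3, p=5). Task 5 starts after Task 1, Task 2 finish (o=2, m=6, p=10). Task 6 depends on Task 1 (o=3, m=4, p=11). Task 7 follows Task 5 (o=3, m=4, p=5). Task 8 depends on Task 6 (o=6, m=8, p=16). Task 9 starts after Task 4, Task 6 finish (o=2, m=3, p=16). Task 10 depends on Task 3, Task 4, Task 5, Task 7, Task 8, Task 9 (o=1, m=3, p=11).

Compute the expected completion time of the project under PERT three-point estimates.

te_Task 1 = (3 + 4·9 + 15)/6 = 54/6 = 9
te_Task 2 = (1 + 4·2 + 3)/6 = 12/6 = 2
te_Task 3 = (4 + 4·9 + 26)/6 = 66/6 = 11
te_Task 4 = (1 + 4·3 + 5)/6 = 18/6 = 3
te_Task 5 = (2 + 4·6 + 10)/6 = 36/6 = 6
te_Task 6 = (3 + 4·4 + 11)/6 = 30/6 = 5
te_Task 7 = (3 + 4·4 + 5)/6 = 24/6 = 4
te_Task 8 = (6 + 4·8 + 16)/6 = 54/6 = 9
te_Task 9 = (2 + 4·3 + 16)/6 = 30/6 = 5
te_Task 10 = (1 + 4·3 + 11)/6 = 24/6 = 4

Forward pass:
ES_Task 1 = 0; EF_Task 1 = 9
ES_Task 2 = 0; EF_Task 2 = 2
ES_Task 3 = 2; EF_Task 3 = 2+11 = 13
ES_Task 4 = 9; EF_Task 4 = 9+3 = 12
ES_Task 5 = max(EF_Task 1=9, EF_Task 2=2) = 9; EF_Task 5 = 9+6 = 15
ES_Task 6 = 9; EF_Task 6 = 9+5 = 14
ES_Task 7 = 15; EF_Task 7 = 15+4 = 19
ES_Task 8 = 14; EF_Task 8 = 14+9 = 23
ES_Task 9 = max(EF_Task 4=12, EF_Task 6=14) = 14; EF_Task 9 = 14+5 = 19
ES_Task 10 = max(EF_Task 3=13, EF_Task 4=12, EF_Task 5=15, EF_Task 7=19, EF_Task 8=23, EF_Task 9=19) = 23; EF_Task 10 = 23+4 = 27
Expected project duration μ = 27 days. Critical path: Task 1 → Task 6 → Task 8 → Task 10.

27 days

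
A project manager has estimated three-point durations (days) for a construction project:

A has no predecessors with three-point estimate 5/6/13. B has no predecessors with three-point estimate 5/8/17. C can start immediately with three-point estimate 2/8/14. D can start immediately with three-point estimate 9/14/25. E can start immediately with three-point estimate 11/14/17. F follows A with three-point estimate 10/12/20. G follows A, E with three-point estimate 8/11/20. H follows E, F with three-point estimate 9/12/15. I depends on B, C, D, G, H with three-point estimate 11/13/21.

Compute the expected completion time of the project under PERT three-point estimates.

te_A = (5 + 4·6 + 13)/6 = 42/6 = 7
te_B = (5 + 4·8 + 17)/6 = 54/6 = 9
te_C = (2 + 4·8 + 14)/6 = 48/6 = 8
te_D = (9 + 4·14 + 25)/6 = 90/6 = 15
te_E = (11 + 4·14 + 17)/6 = 84/6 = 14
te_F = (10 + 4·12 + 20)/6 = 78/6 = 13
te_G = (8 + 4·11 + 20)/6 = 72/6 = 12
te_H = (9 + 4·12 + 15)/6 = 72/6 = 12
te_I = (11 + 4·13 + 21)/6 = 84/6 = 14

Forward pass:
ES_A = 0; EF_A = 7
ES_B = 0; EF_B = 9
ES_C = 0; EF_C = 8
ES_D = 0; EF_D = 15
ES_E = 0; EF_E = 14
ES_F = 7; EF_F = 7+13 = 20
ES_G = max(EF_A=7, EF_E=14) = 14; EF_G = 14+12 = 26
ES_H = max(EF_E=14, EF_F=20) = 20; EF_H = 20+12 = 32
ES_I = max(EF_B=9, EF_C=8, EF_D=15, EF_G=26, EF_H=32) = 32; EF_I = 32+14 = 46
Expected project duration μ = 46 days. Critical path: A → F → H → I.

46 days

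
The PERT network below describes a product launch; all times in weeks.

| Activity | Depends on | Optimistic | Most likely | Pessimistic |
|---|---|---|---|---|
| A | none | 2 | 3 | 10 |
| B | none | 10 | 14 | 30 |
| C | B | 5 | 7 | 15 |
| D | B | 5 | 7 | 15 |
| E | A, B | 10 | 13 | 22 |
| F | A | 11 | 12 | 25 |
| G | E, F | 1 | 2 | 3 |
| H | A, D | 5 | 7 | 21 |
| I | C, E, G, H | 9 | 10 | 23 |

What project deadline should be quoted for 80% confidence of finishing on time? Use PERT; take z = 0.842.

te_A = (2 + 4·3 + 10)/6 = 24/6 = 4; σ²_A = ((10−2)/6)² = 1.778
te_B = (10 + 4·14 + 30)/6 = 96/6 = 16; σ²_B = ((30−10)/6)² = 11.111
te_C = (5 + 4·7 + 15)/6 = 48/6 = 8; σ²_C = ((15−5)/6)² = 2.778
te_D = (5 + 4·7 + 15)/6 = 48/6 = 8; σ²_D = ((15−5)/6)² = 2.778
te_E = (10 + 4·13 + 22)/6 = 84/6 = 14; σ²_E = ((22−10)/6)² = 4.000
te_F = (11 + 4·12 + 25)/6 = 84/6 = 14; σ²_F = ((25−11)/6)² = 5.444
te_G = (1 + 4·2 + 3)/6 = 12/6 = 2; σ²_G = ((3−1)/6)² = 0.111
te_H = (5 + 4·7 + 21)/6 = 54/6 = 9; σ²_H = ((21−5)/6)² = 7.111
te_I = (9 + 4·10 + 23)/6 = 72/6 = 12; σ²_I = ((23−9)/6)² = 5.444

Forward pass:
ES_A = 0; EF_A = 4
ES_B = 0; EF_B = 16
ES_C = 16; EF_C = 16+8 = 24
ES_D = 16; EF_D = 16+8 = 24
ES_E = max(EF_A=4, EF_B=16) = 16; EF_E = 16+14 = 30
ES_F = 4; EF_F = 4+14 = 18
ES_G = max(EF_E=30, EF_F=18) = 30; EF_G = 30+2 = 32
ES_H = max(EF_A=4, EF_D=24) = 24; EF_H = 24+9 = 33
ES_I = max(EF_C=24, EF_E=30, EF_G=32, EF_H=33) = 33; EF_I = 33+12 = 45
Expected project duration μ = 45 weeks. Critical path: B → D → H → I.

Variance along critical path = 11.111 + 2.778 + 7.111 + 5.444 = 26.444; σ = 5.142 weeks.
D = μ + z·σ = 45 + 0.842·5.142 = 49.3 weeks

49.3 weeks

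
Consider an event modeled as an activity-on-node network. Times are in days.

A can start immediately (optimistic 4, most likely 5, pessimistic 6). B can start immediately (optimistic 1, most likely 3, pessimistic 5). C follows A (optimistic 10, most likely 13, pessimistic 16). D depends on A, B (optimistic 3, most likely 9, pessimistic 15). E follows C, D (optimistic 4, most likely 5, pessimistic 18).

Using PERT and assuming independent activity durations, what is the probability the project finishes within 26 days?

te_A = (4 + 4·5 + 6)/6 = 30/6 = 5; σ²_A = ((6−4)/6)² = 0.111
te_B = (1 + 4·3 + 5)/6 = 18/6 = 3; σ²_B = ((5−1)/6)² = 0.444
te_C = (10 + 4·13 + 16)/6 = 78/6 = 13; σ²_C = ((16−10)/6)² = 1.000
te_D = (3 + 4·9 + 15)/6 = 54/6 = 9; σ²_D = ((15−3)/6)² = 4.000
te_E = (4 + 4·5 + 18)/6 = 42/6 = 7; σ²_E = ((18−4)/6)² = 5.444

Forward pass:
ES_A = 0; EF_A = 5
ES_B = 0; EF_B = 3
ES_C = 5; EF_C = 5+13 = 18
ES_D = max(EF_A=5, EF_B=3) = 5; EF_D = 5+9 = 14
ES_E = max(EF_C=18, EF_D=14) = 18; EF_E = 18+7 = 25
Expected project duration μ = 25 days. Critical path: A → C → E.

Variance along critical path = 0.111 + 1.000 + 5.444 = 6.556; σ = √6.556 = 2.560 days.
Z = (26 − 25) / 2.560 = 0.391
P(T ≤ 26) = Φ(0.391) ≈ 0.652

0.652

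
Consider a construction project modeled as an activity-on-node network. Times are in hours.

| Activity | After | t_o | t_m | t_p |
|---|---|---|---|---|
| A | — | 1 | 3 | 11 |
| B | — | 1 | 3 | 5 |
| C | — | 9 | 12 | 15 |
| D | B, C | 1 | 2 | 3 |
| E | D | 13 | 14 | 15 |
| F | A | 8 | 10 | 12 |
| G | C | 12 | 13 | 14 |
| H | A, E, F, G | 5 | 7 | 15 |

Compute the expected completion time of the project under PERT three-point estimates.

te_A = (1 + 4·3 + 11)/6 = 24/6 = 4
te_B = (1 + 4·3 + 5)/6 = 18/6 = 3
te_C = (9 + 4·12 + 15)/6 = 72/6 = 12
te_D = (1 + 4·2 + 3)/6 = 12/6 = 2
te_E = (13 + 4·14 + 15)/6 = 84/6 = 14
te_F = (8 + 4·10 + 12)/6 = 60/6 = 10
te_G = (12 + 4·13 + 14)/6 = 78/6 = 13
te_H = (5 + 4·7 + 15)/6 = 48/6 = 8

Forward pass:
ES_A = 0; EF_A = 4
ES_B = 0; EF_B = 3
ES_C = 0; EF_C = 12
ES_D = max(EF_B=3, EF_C=12) = 12; EF_D = 12+2 = 14
ES_E = 14; EF_E = 14+14 = 28
ES_F = 4; EF_F = 4+10 = 14
ES_G = 12; EF_G = 12+13 = 25
ES_H = max(EF_A=4, EF_E=28, EF_F=14, EF_G=25) = 28; EF_H = 28+8 = 36
Expected project duration μ = 36 hours. Critical path: C → D → E → H.

36 hours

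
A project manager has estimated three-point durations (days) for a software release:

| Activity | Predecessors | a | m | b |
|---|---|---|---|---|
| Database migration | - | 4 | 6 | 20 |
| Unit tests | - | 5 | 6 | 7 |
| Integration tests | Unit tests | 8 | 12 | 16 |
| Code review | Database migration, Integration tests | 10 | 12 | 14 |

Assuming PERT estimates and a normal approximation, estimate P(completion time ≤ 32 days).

te_Database migration = (4 + 4·6 + 20)/6 = 48/6 = 8; σ²_Database migration = ((20−4)/6)² = 7.111
te_Unit tests = (5 + 4·6 + 7)/6 = 36/6 = 6; σ²_Unit tests = ((7−5)/6)² = 0.111
te_Integration tests = (8 + 4·12 + 16)/6 = 72/6 = 12; σ²_Integration tests = ((16−8)/6)² = 1.778
te_Code review = (10 + 4·12 + 14)/6 = 72/6 = 12; σ²_Code review = ((14−10)/6)² = 0.444

Forward pass:
ES_Database migration = 0; EF_Database migration = 8
ES_Unit tests = 0; EF_Unit tests = 6
ES_Integration tests = 6; EF_Integration tests = 6+12 = 18
ES_Code review = max(EF_Database migration=8, EF_Integration tests=18) = 18; EF_Code review = 18+12 = 30
Expected project duration μ = 30 days. Critical path: Unit tests → Integration tests → Code review.

Variance along critical path = 0.111 + 1.778 + 0.444 = 2.333; σ = √2.333 = 1.528 days.
Z = (32 − 30) / 1.528 = 1.309
P(T ≤ 32) = Φ(1.309) ≈ 0.905

0.905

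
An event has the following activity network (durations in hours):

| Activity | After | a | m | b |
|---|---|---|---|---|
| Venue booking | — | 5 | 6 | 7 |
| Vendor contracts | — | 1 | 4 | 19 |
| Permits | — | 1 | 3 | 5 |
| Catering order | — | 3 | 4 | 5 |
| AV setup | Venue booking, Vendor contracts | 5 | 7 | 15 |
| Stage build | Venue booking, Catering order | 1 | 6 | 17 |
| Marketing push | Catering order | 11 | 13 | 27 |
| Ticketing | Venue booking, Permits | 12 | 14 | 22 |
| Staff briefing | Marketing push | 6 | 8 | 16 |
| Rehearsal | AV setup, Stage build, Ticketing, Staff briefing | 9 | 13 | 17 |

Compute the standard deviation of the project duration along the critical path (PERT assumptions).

3.43 hours

te_Venue booking = (5 + 4·6 + 7)/6 = 36/6 = 6; σ²_Venue booking = ((7−5)/6)² = 0.111
te_Vendor contracts = (1 + 4·4 + 19)/6 = 36/6 = 6; σ²_Vendor contracts = ((19−1)/6)² = 9.000
te_Permits = (1 + 4·3 + 5)/6 = 18/6 = 3; σ²_Permits = ((5−1)/6)² = 0.444
te_Catering order = (3 + 4·4 + 5)/6 = 24/6 = 4; σ²_Catering order = ((5−3)/6)² = 0.111
te_AV setup = (5 + 4·7 + 15)/6 = 48/6 = 8; σ²_AV setup = ((15−5)/6)² = 2.778
te_Stage build = (1 + 4·6 + 17)/6 = 42/6 = 7; σ²_Stage build = ((17−1)/6)² = 7.111
te_Marketing push = (11 + 4·13 + 27)/6 = 90/6 = 15; σ²_Marketing push = ((27−11)/6)² = 7.111
te_Ticketing = (12 + 4·14 + 22)/6 = 90/6 = 15; σ²_Ticketing = ((22−12)/6)² = 2.778
te_Staff briefing = (6 + 4·8 + 16)/6 = 54/6 = 9; σ²_Staff briefing = ((16−6)/6)² = 2.778
te_Rehearsal = (9 + 4·13 + 17)/6 = 78/6 = 13; σ²_Rehearsal = ((17−9)/6)² = 1.778

Forward pass:
ES_Venue booking = 0; EF_Venue booking = 6
ES_Vendor contracts = 0; EF_Vendor contracts = 6
ES_Permits = 0; EF_Permits = 3
ES_Catering order = 0; EF_Catering order = 4
ES_AV setup = max(EF_Venue booking=6, EF_Vendor contracts=6) = 6; EF_AV setup = 6+8 = 14
ES_Stage build = max(EF_Venue booking=6, EF_Catering order=4) = 6; EF_Stage build = 6+7 = 13
ES_Marketing push = 4; EF_Marketing push = 4+15 = 19
ES_Ticketing = max(EF_Venue booking=6, EF_Permits=3) = 6; EF_Ticketing = 6+15 = 21
ES_Staff briefing = 19; EF_Staff briefing = 19+9 = 28
ES_Rehearsal = max(EF_AV setup=14, EF_Stage build=13, EF_Ticketing=21, EF_Staff briefing=28) = 28; EF_Rehearsal = 28+13 = 41
Expected project duration μ = 41 hours. Critical path: Catering order → Marketing push → Staff briefing → Rehearsal.

Variance along critical path = 0.111 + 7.111 + 2.778 + 1.778 = 11.778
σ = √11.778 = 3.432 hours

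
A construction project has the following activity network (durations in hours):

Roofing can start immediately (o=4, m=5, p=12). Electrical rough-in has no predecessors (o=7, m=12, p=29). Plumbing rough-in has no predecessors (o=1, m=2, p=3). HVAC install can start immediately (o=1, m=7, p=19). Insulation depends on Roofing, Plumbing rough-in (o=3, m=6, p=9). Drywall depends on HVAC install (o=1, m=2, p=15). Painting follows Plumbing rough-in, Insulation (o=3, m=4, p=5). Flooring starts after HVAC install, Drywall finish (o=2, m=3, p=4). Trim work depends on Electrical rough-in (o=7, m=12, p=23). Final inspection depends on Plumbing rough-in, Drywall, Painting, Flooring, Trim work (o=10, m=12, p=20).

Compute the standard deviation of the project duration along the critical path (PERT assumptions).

te_Roofing = (4 + 4·5 + 12)/6 = 36/6 = 6; σ²_Roofing = ((12−4)/6)² = 1.778
te_Electrical rough-in = (7 + 4·12 + 29)/6 = 84/6 = 14; σ²_Electrical rough-in = ((29−7)/6)² = 13.444
te_Plumbing rough-in = (1 + 4·2 + 3)/6 = 12/6 = 2; σ²_Plumbing rough-in = ((3−1)/6)² = 0.111
te_HVAC install = (1 + 4·7 + 19)/6 = 48/6 = 8; σ²_HVAC install = ((19−1)/6)² = 9.000
te_Insulation = (3 + 4·6 + 9)/6 = 36/6 = 6; σ²_Insulation = ((9−3)/6)² = 1.000
te_Drywall = (1 + 4·2 + 15)/6 = 24/6 = 4; σ²_Drywall = ((15−1)/6)² = 5.444
te_Painting = (3 + 4·4 + 5)/6 = 24/6 = 4; σ²_Painting = ((5−3)/6)² = 0.111
te_Flooring = (2 + 4·3 + 4)/6 = 18/6 = 3; σ²_Flooring = ((4−2)/6)² = 0.111
te_Trim work = (7 + 4·12 + 23)/6 = 78/6 = 13; σ²_Trim work = ((23−7)/6)² = 7.111
te_Final inspection = (10 + 4·12 + 20)/6 = 78/6 = 13; σ²_Final inspection = ((20−10)/6)² = 2.778

Forward pass:
ES_Roofing = 0; EF_Roofing = 6
ES_Electrical rough-in = 0; EF_Electrical rough-in = 14
ES_Plumbing rough-in = 0; EF_Plumbing rough-in = 2
ES_HVAC install = 0; EF_HVAC install = 8
ES_Insulation = max(EF_Roofing=6, EF_Plumbing rough-in=2) = 6; EF_Insulation = 6+6 = 12
ES_Drywall = 8; EF_Drywall = 8+4 = 12
ES_Painting = max(EF_Plumbing rough-in=2, EF_Insulation=12) = 12; EF_Painting = 12+4 = 16
ES_Flooring = max(EF_HVAC install=8, EF_Drywall=12) = 12; EF_Flooring = 12+3 = 15
ES_Trim work = 14; EF_Trim work = 14+13 = 27
ES_Final inspection = max(EF_Plumbing rough-in=2, EF_Drywall=12, EF_Painting=16, EF_Flooring=15, EF_Trim work=27) = 27; EF_Final inspection = 27+13 = 40
Expected project duration μ = 40 hours. Critical path: Electrical rough-in → Trim work → Final inspection.

Variance along critical path = 13.444 + 7.111 + 2.778 = 23.333
σ = √23.333 = 4.830 hours

4.83 hours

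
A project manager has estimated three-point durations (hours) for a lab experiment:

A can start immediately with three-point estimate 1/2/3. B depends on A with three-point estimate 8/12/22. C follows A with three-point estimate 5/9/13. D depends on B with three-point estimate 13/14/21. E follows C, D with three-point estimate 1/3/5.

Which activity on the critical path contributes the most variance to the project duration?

B

te_A = (1 + 4·2 + 3)/6 = 12/6 = 2; σ²_A = ((3−1)/6)² = 0.111
te_B = (8 + 4·12 + 22)/6 = 78/6 = 13; σ²_B = ((22−8)/6)² = 5.444
te_C = (5 + 4·9 + 13)/6 = 54/6 = 9; σ²_C = ((13−5)/6)² = 1.778
te_D = (13 + 4·14 + 21)/6 = 90/6 = 15; σ²_D = ((21−13)/6)² = 1.778
te_E = (1 + 4·3 + 5)/6 = 18/6 = 3; σ²_E = ((5−1)/6)² = 0.444

Forward pass:
ES_A = 0; EF_A = 2
ES_B = 2; EF_B = 2+13 = 15
ES_C = 2; EF_C = 2+9 = 11
ES_D = 15; EF_D = 15+15 = 30
ES_E = max(EF_C=11, EF_D=30) = 30; EF_E = 30+3 = 33
Expected project duration μ = 33 hours. Critical path: A → B → D → E.

Variances on critical path: σ²_A=0.111, σ²_B=5.444, σ²_D=1.778, σ²_E=0.444.
Largest is σ²_B = 5.444.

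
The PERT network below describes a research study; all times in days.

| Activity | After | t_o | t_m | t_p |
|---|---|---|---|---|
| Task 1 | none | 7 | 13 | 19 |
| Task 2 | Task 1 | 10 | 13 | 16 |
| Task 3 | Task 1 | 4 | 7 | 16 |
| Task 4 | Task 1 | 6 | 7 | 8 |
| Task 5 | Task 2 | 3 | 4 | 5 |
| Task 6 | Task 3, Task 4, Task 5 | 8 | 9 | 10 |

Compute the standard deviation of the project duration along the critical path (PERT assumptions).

2.29 days

te_Task 1 = (7 + 4·13 + 19)/6 = 78/6 = 13; σ²_Task 1 = ((19−7)/6)² = 4.000
te_Task 2 = (10 + 4·13 + 16)/6 = 78/6 = 13; σ²_Task 2 = ((16−10)/6)² = 1.000
te_Task 3 = (4 + 4·7 + 16)/6 = 48/6 = 8; σ²_Task 3 = ((16−4)/6)² = 4.000
te_Task 4 = (6 + 4·7 + 8)/6 = 42/6 = 7; σ²_Task 4 = ((8−6)/6)² = 0.111
te_Task 5 = (3 + 4·4 + 5)/6 = 24/6 = 4; σ²_Task 5 = ((5−3)/6)² = 0.111
te_Task 6 = (8 + 4·9 + 10)/6 = 54/6 = 9; σ²_Task 6 = ((10−8)/6)² = 0.111

Forward pass:
ES_Task 1 = 0; EF_Task 1 = 13
ES_Task 2 = 13; EF_Task 2 = 13+13 = 26
ES_Task 3 = 13; EF_Task 3 = 13+8 = 21
ES_Task 4 = 13; EF_Task 4 = 13+7 = 20
ES_Task 5 = 26; EF_Task 5 = 26+4 = 30
ES_Task 6 = max(EF_Task 3=21, EF_Task 4=20, EF_Task 5=30) = 30; EF_Task 6 = 30+9 = 39
Expected project duration μ = 39 days. Critical path: Task 1 → Task 2 → Task 5 → Task 6.

Variance along critical path = 4.000 + 1.000 + 0.111 + 0.111 = 5.222
σ = √5.222 = 2.285 days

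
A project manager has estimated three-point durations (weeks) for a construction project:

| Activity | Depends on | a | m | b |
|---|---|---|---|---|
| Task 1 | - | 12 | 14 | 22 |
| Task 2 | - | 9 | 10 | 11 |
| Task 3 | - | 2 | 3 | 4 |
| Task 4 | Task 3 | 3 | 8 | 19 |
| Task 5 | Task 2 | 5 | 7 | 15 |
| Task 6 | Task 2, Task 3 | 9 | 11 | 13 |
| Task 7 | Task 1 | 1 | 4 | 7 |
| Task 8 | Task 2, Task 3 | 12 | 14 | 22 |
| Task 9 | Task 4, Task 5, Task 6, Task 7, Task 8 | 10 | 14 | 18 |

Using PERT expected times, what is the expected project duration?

39 weeks

te_Task 1 = (12 + 4·14 + 22)/6 = 90/6 = 15
te_Task 2 = (9 + 4·10 + 11)/6 = 60/6 = 10
te_Task 3 = (2 + 4·3 + 4)/6 = 18/6 = 3
te_Task 4 = (3 + 4·8 + 19)/6 = 54/6 = 9
te_Task 5 = (5 + 4·7 + 15)/6 = 48/6 = 8
te_Task 6 = (9 + 4·11 + 13)/6 = 66/6 = 11
te_Task 7 = (1 + 4·4 + 7)/6 = 24/6 = 4
te_Task 8 = (12 + 4·14 + 22)/6 = 90/6 = 15
te_Task 9 = (10 + 4·14 + 18)/6 = 84/6 = 14

Forward pass:
ES_Task 1 = 0; EF_Task 1 = 15
ES_Task 2 = 0; EF_Task 2 = 10
ES_Task 3 = 0; EF_Task 3 = 3
ES_Task 4 = 3; EF_Task 4 = 3+9 = 12
ES_Task 5 = 10; EF_Task 5 = 10+8 = 18
ES_Task 6 = max(EF_Task 2=10, EF_Task 3=3) = 10; EF_Task 6 = 10+11 = 21
ES_Task 7 = 15; EF_Task 7 = 15+4 = 19
ES_Task 8 = max(EF_Task 2=10, EF_Task 3=3) = 10; EF_Task 8 = 10+15 = 25
ES_Task 9 = max(EF_Task 4=12, EF_Task 5=18, EF_Task 6=21, EF_Task 7=19, EF_Task 8=25) = 25; EF_Task 9 = 25+14 = 39
Expected project duration μ = 39 weeks. Critical path: Task 2 → Task 8 → Task 9.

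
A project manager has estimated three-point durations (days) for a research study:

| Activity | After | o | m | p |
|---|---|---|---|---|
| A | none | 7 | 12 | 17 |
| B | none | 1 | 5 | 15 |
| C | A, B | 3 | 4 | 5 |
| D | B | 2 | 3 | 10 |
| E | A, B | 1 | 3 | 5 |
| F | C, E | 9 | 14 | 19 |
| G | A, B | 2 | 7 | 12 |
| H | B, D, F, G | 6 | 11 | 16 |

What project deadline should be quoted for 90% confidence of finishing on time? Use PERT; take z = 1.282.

te_A = (7 + 4·12 + 17)/6 = 72/6 = 12; σ²_A = ((17−7)/6)² = 2.778
te_B = (1 + 4·5 + 15)/6 = 36/6 = 6; σ²_B = ((15−1)/6)² = 5.444
te_C = (3 + 4·4 + 5)/6 = 24/6 = 4; σ²_C = ((5−3)/6)² = 0.111
te_D = (2 + 4·3 + 10)/6 = 24/6 = 4; σ²_D = ((10−2)/6)² = 1.778
te_E = (1 + 4·3 + 5)/6 = 18/6 = 3; σ²_E = ((5−1)/6)² = 0.444
te_F = (9 + 4·14 + 19)/6 = 84/6 = 14; σ²_F = ((19−9)/6)² = 2.778
te_G = (2 + 4·7 + 12)/6 = 42/6 = 7; σ²_G = ((12−2)/6)² = 2.778
te_H = (6 + 4·11 + 16)/6 = 66/6 = 11; σ²_H = ((16−6)/6)² = 2.778

Forward pass:
ES_A = 0; EF_A = 12
ES_B = 0; EF_B = 6
ES_C = max(EF_A=12, EF_B=6) = 12; EF_C = 12+4 = 16
ES_D = 6; EF_D = 6+4 = 10
ES_E = max(EF_A=12, EF_B=6) = 12; EF_E = 12+3 = 15
ES_F = max(EF_C=16, EF_E=15) = 16; EF_F = 16+14 = 30
ES_G = max(EF_A=12, EF_B=6) = 12; EF_G = 12+7 = 19
ES_H = max(EF_B=6, EF_D=10, EF_F=30, EF_G=19) = 30; EF_H = 30+11 = 41
Expected project duration μ = 41 days. Critical path: A → C → F → H.

Variance along critical path = 2.778 + 0.111 + 2.778 + 2.778 = 8.444; σ = 2.906 days.
D = μ + z·σ = 41 + 1.282·2.906 = 44.7 days

44.7 days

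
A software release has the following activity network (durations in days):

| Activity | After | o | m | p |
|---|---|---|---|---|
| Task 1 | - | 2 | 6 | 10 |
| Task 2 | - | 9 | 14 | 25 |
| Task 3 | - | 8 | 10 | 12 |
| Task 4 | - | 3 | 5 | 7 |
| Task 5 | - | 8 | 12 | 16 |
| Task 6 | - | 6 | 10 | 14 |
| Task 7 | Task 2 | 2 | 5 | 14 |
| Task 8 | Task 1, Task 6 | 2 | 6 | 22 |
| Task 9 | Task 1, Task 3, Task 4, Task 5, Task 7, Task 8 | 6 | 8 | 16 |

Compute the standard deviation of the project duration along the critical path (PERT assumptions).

te_Task 1 = (2 + 4·6 + 10)/6 = 36/6 = 6; σ²_Task 1 = ((10−2)/6)² = 1.778
te_Task 2 = (9 + 4·14 + 25)/6 = 90/6 = 15; σ²_Task 2 = ((25−9)/6)² = 7.111
te_Task 3 = (8 + 4·10 + 12)/6 = 60/6 = 10; σ²_Task 3 = ((12−8)/6)² = 0.444
te_Task 4 = (3 + 4·5 + 7)/6 = 30/6 = 5; σ²_Task 4 = ((7−3)/6)² = 0.444
te_Task 5 = (8 + 4·12 + 16)/6 = 72/6 = 12; σ²_Task 5 = ((16−8)/6)² = 1.778
te_Task 6 = (6 + 4·10 + 14)/6 = 60/6 = 10; σ²_Task 6 = ((14−6)/6)² = 1.778
te_Task 7 = (2 + 4·5 + 14)/6 = 36/6 = 6; σ²_Task 7 = ((14−2)/6)² = 4.000
te_Task 8 = (2 + 4·6 + 22)/6 = 48/6 = 8; σ²_Task 8 = ((22−2)/6)² = 11.111
te_Task 9 = (6 + 4·8 + 16)/6 = 54/6 = 9; σ²_Task 9 = ((16−6)/6)² = 2.778

Forward pass:
ES_Task 1 = 0; EF_Task 1 = 6
ES_Task 2 = 0; EF_Task 2 = 15
ES_Task 3 = 0; EF_Task 3 = 10
ES_Task 4 = 0; EF_Task 4 = 5
ES_Task 5 = 0; EF_Task 5 = 12
ES_Task 6 = 0; EF_Task 6 = 10
ES_Task 7 = 15; EF_Task 7 = 15+6 = 21
ES_Task 8 = max(EF_Task 1=6, EF_Task 6=10) = 10; EF_Task 8 = 10+8 = 18
ES_Task 9 = max(EF_Task 1=6, EF_Task 3=10, EF_Task 4=5, EF_Task 5=12, EF_Task 7=21, EF_Task 8=18) = 21; EF_Task 9 = 21+9 = 30
Expected project duration μ = 30 days. Critical path: Task 2 → Task 7 → Task 9.

Variance along critical path = 7.111 + 4.000 + 2.778 = 13.889
σ = √13.889 = 3.727 days

3.73 days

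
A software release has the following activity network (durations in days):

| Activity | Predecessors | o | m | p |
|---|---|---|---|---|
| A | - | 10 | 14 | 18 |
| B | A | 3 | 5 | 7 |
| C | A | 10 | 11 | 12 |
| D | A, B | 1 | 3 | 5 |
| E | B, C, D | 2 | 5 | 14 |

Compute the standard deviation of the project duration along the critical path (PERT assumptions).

te_A = (10 + 4·14 + 18)/6 = 84/6 = 14; σ²_A = ((18−10)/6)² = 1.778
te_B = (3 + 4·5 + 7)/6 = 30/6 = 5; σ²_B = ((7−3)/6)² = 0.444
te_C = (10 + 4·11 + 12)/6 = 66/6 = 11; σ²_C = ((12−10)/6)² = 0.111
te_D = (1 + 4·3 + 5)/6 = 18/6 = 3; σ²_D = ((5−1)/6)² = 0.444
te_E = (2 + 4·5 + 14)/6 = 36/6 = 6; σ²_E = ((14−2)/6)² = 4.000

Forward pass:
ES_A = 0; EF_A = 14
ES_B = 14; EF_B = 14+5 = 19
ES_C = 14; EF_C = 14+11 = 25
ES_D = max(EF_A=14, EF_B=19) = 19; EF_D = 19+3 = 22
ES_E = max(EF_B=19, EF_C=25, EF_D=22) = 25; EF_E = 25+6 = 31
Expected project duration μ = 31 days. Critical path: A → C → E.

Variance along critical path = 1.778 + 0.111 + 4.000 = 5.889
σ = √5.889 = 2.427 days

2.43 days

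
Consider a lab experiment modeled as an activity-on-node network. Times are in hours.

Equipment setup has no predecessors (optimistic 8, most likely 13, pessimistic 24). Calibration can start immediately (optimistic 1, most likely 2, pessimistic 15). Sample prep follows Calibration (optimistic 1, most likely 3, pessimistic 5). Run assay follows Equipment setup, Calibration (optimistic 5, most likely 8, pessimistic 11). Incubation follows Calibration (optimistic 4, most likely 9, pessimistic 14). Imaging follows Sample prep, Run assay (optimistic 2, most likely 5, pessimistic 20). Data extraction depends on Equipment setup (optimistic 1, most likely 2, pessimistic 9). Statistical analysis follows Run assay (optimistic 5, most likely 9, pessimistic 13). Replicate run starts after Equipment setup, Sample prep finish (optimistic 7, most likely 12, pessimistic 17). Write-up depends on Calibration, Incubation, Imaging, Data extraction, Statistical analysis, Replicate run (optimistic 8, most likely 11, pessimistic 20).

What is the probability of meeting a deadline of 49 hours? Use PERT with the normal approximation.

0.946

te_Equipment setup = (8 + 4·13 + 24)/6 = 84/6 = 14; σ²_Equipment setup = ((24−8)/6)² = 7.111
te_Calibration = (1 + 4·2 + 15)/6 = 24/6 = 4; σ²_Calibration = ((15−1)/6)² = 5.444
te_Sample prep = (1 + 4·3 + 5)/6 = 18/6 = 3; σ²_Sample prep = ((5−1)/6)² = 0.444
te_Run assay = (5 + 4·8 + 11)/6 = 48/6 = 8; σ²_Run assay = ((11−5)/6)² = 1.000
te_Incubation = (4 + 4·9 + 14)/6 = 54/6 = 9; σ²_Incubation = ((14−4)/6)² = 2.778
te_Imaging = (2 + 4·5 + 20)/6 = 42/6 = 7; σ²_Imaging = ((20−2)/6)² = 9.000
te_Data extraction = (1 + 4·2 + 9)/6 = 18/6 = 3; σ²_Data extraction = ((9−1)/6)² = 1.778
te_Statistical analysis = (5 + 4·9 + 13)/6 = 54/6 = 9; σ²_Statistical analysis = ((13−5)/6)² = 1.778
te_Replicate run = (7 + 4·12 + 17)/6 = 72/6 = 12; σ²_Replicate run = ((17−7)/6)² = 2.778
te_Write-up = (8 + 4·11 + 20)/6 = 72/6 = 12; σ²_Write-up = ((20−8)/6)² = 4.000

Forward pass:
ES_Equipment setup = 0; EF_Equipment setup = 14
ES_Calibration = 0; EF_Calibration = 4
ES_Sample prep = 4; EF_Sample prep = 4+3 = 7
ES_Run assay = max(EF_Equipment setup=14, EF_Calibration=4) = 14; EF_Run assay = 14+8 = 22
ES_Incubation = 4; EF_Incubation = 4+9 = 13
ES_Imaging = max(EF_Sample prep=7, EF_Run assay=22) = 22; EF_Imaging = 22+7 = 29
ES_Data extraction = 14; EF_Data extraction = 14+3 = 17
ES_Statistical analysis = 22; EF_Statistical analysis = 22+9 = 31
ES_Replicate run = max(EF_Equipment setup=14, EF_Sample prep=7) = 14; EF_Replicate run = 14+12 = 26
ES_Write-up = max(EF_Calibration=4, EF_Incubation=13, EF_Imaging=29, EF_Data extraction=17, EF_Statistical analysis=31, EF_Replicate run=26) = 31; EF_Write-up = 31+12 = 43
Expected project duration μ = 43 hours. Critical path: Equipment setup → Run assay → Statistical analysis → Write-up.

Variance along critical path = 7.111 + 1.000 + 1.778 + 4.000 = 13.889; σ = √13.889 = 3.727 hours.
Z = (49 − 43) / 3.727 = 1.610
P(T ≤ 49) = Φ(1.610) ≈ 0.946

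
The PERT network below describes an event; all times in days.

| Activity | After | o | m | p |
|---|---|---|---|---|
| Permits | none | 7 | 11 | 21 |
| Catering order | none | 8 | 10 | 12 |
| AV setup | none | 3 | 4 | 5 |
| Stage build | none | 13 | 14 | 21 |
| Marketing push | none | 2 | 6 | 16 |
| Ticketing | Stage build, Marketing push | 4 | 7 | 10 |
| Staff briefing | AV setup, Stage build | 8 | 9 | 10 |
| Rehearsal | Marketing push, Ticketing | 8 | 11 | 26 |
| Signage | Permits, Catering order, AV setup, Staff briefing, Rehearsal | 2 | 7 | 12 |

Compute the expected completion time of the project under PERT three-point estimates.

42 days

te_Permits = (7 + 4·11 + 21)/6 = 72/6 = 12
te_Catering order = (8 + 4·10 + 12)/6 = 60/6 = 10
te_AV setup = (3 + 4·4 + 5)/6 = 24/6 = 4
te_Stage build = (13 + 4·14 + 21)/6 = 90/6 = 15
te_Marketing push = (2 + 4·6 + 16)/6 = 42/6 = 7
te_Ticketing = (4 + 4·7 + 10)/6 = 42/6 = 7
te_Staff briefing = (8 + 4·9 + 10)/6 = 54/6 = 9
te_Rehearsal = (8 + 4·11 + 26)/6 = 78/6 = 13
te_Signage = (2 + 4·7 + 12)/6 = 42/6 = 7

Forward pass:
ES_Permits = 0; EF_Permits = 12
ES_Catering order = 0; EF_Catering order = 10
ES_AV setup = 0; EF_AV setup = 4
ES_Stage build = 0; EF_Stage build = 15
ES_Marketing push = 0; EF_Marketing push = 7
ES_Ticketing = max(EF_Stage build=15, EF_Marketing push=7) = 15; EF_Ticketing = 15+7 = 22
ES_Staff briefing = max(EF_AV setup=4, EF_Stage build=15) = 15; EF_Staff briefing = 15+9 = 24
ES_Rehearsal = max(EF_Marketing push=7, EF_Ticketing=22) = 22; EF_Rehearsal = 22+13 = 35
ES_Signage = max(EF_Permits=12, EF_Catering order=10, EF_AV setup=4, EF_Staff briefing=24, EF_Rehearsal=35) = 35; EF_Signage = 35+7 = 42
Expected project duration μ = 42 days. Critical path: Stage build → Ticketing → Rehearsal → Signage.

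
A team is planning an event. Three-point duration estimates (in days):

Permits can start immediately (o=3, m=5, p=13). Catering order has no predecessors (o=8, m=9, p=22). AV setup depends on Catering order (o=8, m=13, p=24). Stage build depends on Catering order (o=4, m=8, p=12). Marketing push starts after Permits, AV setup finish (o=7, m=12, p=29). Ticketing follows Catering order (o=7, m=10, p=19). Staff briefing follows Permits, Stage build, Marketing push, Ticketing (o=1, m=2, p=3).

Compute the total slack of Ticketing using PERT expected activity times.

17 days

te_Permits = (3 + 4·5 + 13)/6 = 36/6 = 6
te_Catering order = (8 + 4·9 + 22)/6 = 66/6 = 11
te_AV setup = (8 + 4·13 + 24)/6 = 84/6 = 14
te_Stage build = (4 + 4·8 + 12)/6 = 48/6 = 8
te_Marketing push = (7 + 4·12 + 29)/6 = 84/6 = 14
te_Ticketing = (7 + 4·10 + 19)/6 = 66/6 = 11
te_Staff briefing = (1 + 4·2 + 3)/6 = 12/6 = 2

Forward pass:
ES_Permits = 0; EF_Permits = 6
ES_Catering order = 0; EF_Catering order = 11
ES_AV setup = 11; EF_AV setup = 11+14 = 25
ES_Stage build = 11; EF_Stage build = 11+8 = 19
ES_Marketing push = max(EF_Permits=6, EF_AV setup=25) = 25; EF_Marketing push = 25+14 = 39
ES_Ticketing = 11; EF_Ticketing = 11+11 = 22
ES_Staff briefing = max(EF_Permits=6, EF_Stage build=19, EF_Marketing push=39, EF_Ticketing=22) = 39; EF_Staff briefing = 39+2 = 41
Expected project duration μ = 41 days. Critical path: Catering order → AV setup → Marketing push → Staff briefing.

Backward pass:
LF_Staff briefing = 41; LS_Staff briefing = 41−2 = 39
LF_Ticketing = LS_Staff briefing = 39; LS_Ticketing = 39−11 = 28
LF_Marketing push = LS_Staff briefing = 39; LS_Marketing push = 39−14 = 25
LF_Stage build = LS_Staff briefing = 39; LS_Stage build = 39−8 = 31
LF_AV setup = LS_Marketing push = 25; LS_AV setup = 25−14 = 11
LF_Catering order = min(LS_AV setup=11, LS_Stage build=31, LS_Ticketing=28) = 11; LS_Catering order = 11−11 = 0
LF_Permits = min(LS_Marketing push=25, LS_Staff briefing=39) = 25; LS_Permits = 25−6 = 19
Slack_Ticketing = LS_Ticketing − ES_Ticketing = 28 − 11 = 17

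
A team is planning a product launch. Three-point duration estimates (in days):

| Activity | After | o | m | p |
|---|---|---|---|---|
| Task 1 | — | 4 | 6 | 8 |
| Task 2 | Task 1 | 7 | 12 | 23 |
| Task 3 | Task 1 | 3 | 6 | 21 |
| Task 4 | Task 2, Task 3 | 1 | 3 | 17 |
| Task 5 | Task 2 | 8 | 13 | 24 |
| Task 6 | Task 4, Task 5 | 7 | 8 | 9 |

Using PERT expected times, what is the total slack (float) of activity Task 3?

14 days

te_Task 1 = (4 + 4·6 + 8)/6 = 36/6 = 6
te_Task 2 = (7 + 4·12 + 23)/6 = 78/6 = 13
te_Task 3 = (3 + 4·6 + 21)/6 = 48/6 = 8
te_Task 4 = (1 + 4·3 + 17)/6 = 30/6 = 5
te_Task 5 = (8 + 4·13 + 24)/6 = 84/6 = 14
te_Task 6 = (7 + 4·8 + 9)/6 = 48/6 = 8

Forward pass:
ES_Task 1 = 0; EF_Task 1 = 6
ES_Task 2 = 6; EF_Task 2 = 6+13 = 19
ES_Task 3 = 6; EF_Task 3 = 6+8 = 14
ES_Task 4 = max(EF_Task 2=19, EF_Task 3=14) = 19; EF_Task 4 = 19+5 = 24
ES_Task 5 = 19; EF_Task 5 = 19+14 = 33
ES_Task 6 = max(EF_Task 4=24, EF_Task 5=33) = 33; EF_Task 6 = 33+8 = 41
Expected project duration μ = 41 days. Critical path: Task 1 → Task 2 → Task 5 → Task 6.

Backward pass:
LF_Task 6 = 41; LS_Task 6 = 41−8 = 33
LF_Task 5 = LS_Task 6 = 33; LS_Task 5 = 33−14 = 19
LF_Task 4 = LS_Task 6 = 33; LS_Task 4 = 33−5 = 28
LF_Task 3 = LS_Task 4 = 28; LS_Task 3 = 28−8 = 20
LF_Task 2 = min(LS_Task 4=28, LS_Task 5=19) = 19; LS_Task 2 = 19−13 = 6
LF_Task 1 = min(LS_Task 2=6, LS_Task 3=20) = 6; LS_Task 1 = 6−6 = 0
Slack_Task 3 = LS_Task 3 − ES_Task 3 = 20 − 6 = 14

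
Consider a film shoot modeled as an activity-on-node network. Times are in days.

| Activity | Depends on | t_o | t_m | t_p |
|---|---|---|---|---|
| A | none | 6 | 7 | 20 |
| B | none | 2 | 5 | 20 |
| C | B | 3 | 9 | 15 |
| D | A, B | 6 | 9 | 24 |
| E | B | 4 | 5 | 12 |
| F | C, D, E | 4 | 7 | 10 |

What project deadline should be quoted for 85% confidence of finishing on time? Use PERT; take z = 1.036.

31.1 days

te_A = (6 + 4·7 + 20)/6 = 54/6 = 9; σ²_A = ((20−6)/6)² = 5.444
te_B = (2 + 4·5 + 20)/6 = 42/6 = 7; σ²_B = ((20−2)/6)² = 9.000
te_C = (3 + 4·9 + 15)/6 = 54/6 = 9; σ²_C = ((15−3)/6)² = 4.000
te_D = (6 + 4·9 + 24)/6 = 66/6 = 11; σ²_D = ((24−6)/6)² = 9.000
te_E = (4 + 4·5 + 12)/6 = 36/6 = 6; σ²_E = ((12−4)/6)² = 1.778
te_F = (4 + 4·7 + 10)/6 = 42/6 = 7; σ²_F = ((10−4)/6)² = 1.000

Forward pass:
ES_A = 0; EF_A = 9
ES_B = 0; EF_B = 7
ES_C = 7; EF_C = 7+9 = 16
ES_D = max(EF_A=9, EF_B=7) = 9; EF_D = 9+11 = 20
ES_E = 7; EF_E = 7+6 = 13
ES_F = max(EF_C=16, EF_D=20, EF_E=13) = 20; EF_F = 20+7 = 27
Expected project duration μ = 27 days. Critical path: A → D → F.

Variance along critical path = 5.444 + 9.000 + 1.000 = 15.444; σ = 3.930 days.
D = μ + z·σ = 27 + 1.036·3.930 = 31.1 days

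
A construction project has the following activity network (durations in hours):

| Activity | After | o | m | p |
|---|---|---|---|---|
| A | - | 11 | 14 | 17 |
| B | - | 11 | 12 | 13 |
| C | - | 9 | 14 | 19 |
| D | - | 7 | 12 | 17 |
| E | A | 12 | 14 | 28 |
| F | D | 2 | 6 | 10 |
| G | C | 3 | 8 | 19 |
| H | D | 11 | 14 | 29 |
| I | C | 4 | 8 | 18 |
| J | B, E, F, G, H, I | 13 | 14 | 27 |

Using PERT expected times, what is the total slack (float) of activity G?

7 hours

te_A = (11 + 4·14 + 17)/6 = 84/6 = 14
te_B = (11 + 4·12 + 13)/6 = 72/6 = 12
te_C = (9 + 4·14 + 19)/6 = 84/6 = 14
te_D = (7 + 4·12 + 17)/6 = 72/6 = 12
te_E = (12 + 4·14 + 28)/6 = 96/6 = 16
te_F = (2 + 4·6 + 10)/6 = 36/6 = 6
te_G = (3 + 4·8 + 19)/6 = 54/6 = 9
te_H = (11 + 4·14 + 29)/6 = 96/6 = 16
te_I = (4 + 4·8 + 18)/6 = 54/6 = 9
te_J = (13 + 4·14 + 27)/6 = 96/6 = 16

Forward pass:
ES_A = 0; EF_A = 14
ES_B = 0; EF_B = 12
ES_C = 0; EF_C = 14
ES_D = 0; EF_D = 12
ES_E = 14; EF_E = 14+16 = 30
ES_F = 12; EF_F = 12+6 = 18
ES_G = 14; EF_G = 14+9 = 23
ES_H = 12; EF_H = 12+16 = 28
ES_I = 14; EF_I = 14+9 = 23
ES_J = max(EF_B=12, EF_E=30, EF_F=18, EF_G=23, EF_H=28, EF_I=23) = 30; EF_J = 30+16 = 46
Expected project duration μ = 46 hours. Critical path: A → E → J.

Backward pass:
LF_J = 46; LS_J = 46−16 = 30
LF_I = LS_J = 30; LS_I = 30−9 = 21
LF_H = LS_J = 30; LS_H = 30−16 = 14
LF_G = LS_J = 30; LS_G = 30−9 = 21
LF_F = LS_J = 30; LS_F = 30−6 = 24
LF_E = LS_J = 30; LS_E = 30−16 = 14
LF_D = min(LS_F=24, LS_H=14) = 14; LS_D = 14−12 = 2
LF_C = min(LS_G=21, LS_I=21) = 21; LS_C = 21−14 = 7
LF_B = LS_J = 30; LS_B = 30−12 = 18
LF_A = LS_E = 14; LS_A = 14−14 = 0
Slack_G = LS_G − ES_G = 21 − 14 = 7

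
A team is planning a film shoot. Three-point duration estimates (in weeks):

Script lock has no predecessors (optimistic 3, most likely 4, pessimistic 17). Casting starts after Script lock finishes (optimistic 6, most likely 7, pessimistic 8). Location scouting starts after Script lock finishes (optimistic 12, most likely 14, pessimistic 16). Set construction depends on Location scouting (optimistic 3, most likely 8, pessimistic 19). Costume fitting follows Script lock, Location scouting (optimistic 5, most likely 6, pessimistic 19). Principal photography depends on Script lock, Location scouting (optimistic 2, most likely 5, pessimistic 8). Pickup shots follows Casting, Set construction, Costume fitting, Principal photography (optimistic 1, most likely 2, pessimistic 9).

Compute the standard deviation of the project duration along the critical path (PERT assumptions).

3.84 weeks

te_Script lock = (3 + 4·4 + 17)/6 = 36/6 = 6; σ²_Script lock = ((17−3)/6)² = 5.444
te_Casting = (6 + 4·7 + 8)/6 = 42/6 = 7; σ²_Casting = ((8−6)/6)² = 0.111
te_Location scouting = (12 + 4·14 + 16)/6 = 84/6 = 14; σ²_Location scouting = ((16−12)/6)² = 0.444
te_Set construction = (3 + 4·8 + 19)/6 = 54/6 = 9; σ²_Set construction = ((19−3)/6)² = 7.111
te_Costume fitting = (5 + 4·6 + 19)/6 = 48/6 = 8; σ²_Costume fitting = ((19−5)/6)² = 5.444
te_Principal photography = (2 + 4·5 + 8)/6 = 30/6 = 5; σ²_Principal photography = ((8−2)/6)² = 1.000
te_Pickup shots = (1 + 4·2 + 9)/6 = 18/6 = 3; σ²_Pickup shots = ((9−1)/6)² = 1.778

Forward pass:
ES_Script lock = 0; EF_Script lock = 6
ES_Casting = 6; EF_Casting = 6+7 = 13
ES_Location scouting = 6; EF_Location scouting = 6+14 = 20
ES_Set construction = 20; EF_Set construction = 20+9 = 29
ES_Costume fitting = max(EF_Script lock=6, EF_Location scouting=20) = 20; EF_Costume fitting = 20+8 = 28
ES_Principal photography = max(EF_Script lock=6, EF_Location scouting=20) = 20; EF_Principal photography = 20+5 = 25
ES_Pickup shots = max(EF_Casting=13, EF_Set construction=29, EF_Costume fitting=28, EF_Principal photography=25) = 29; EF_Pickup shots = 29+3 = 32
Expected project duration μ = 32 weeks. Critical path: Script lock → Location scouting → Set construction → Pickup shots.

Variance along critical path = 5.444 + 0.444 + 7.111 + 1.778 = 14.778
σ = √14.778 = 3.844 weeks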